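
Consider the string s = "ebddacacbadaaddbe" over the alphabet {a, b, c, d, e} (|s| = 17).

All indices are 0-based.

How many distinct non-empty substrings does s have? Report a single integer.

sorted suffixes:
  #0 SA[0]=11  'aaddbe'
  #1 SA[1]=4  'acacbadaaddbe'
  #2 SA[2]=6  'acbadaaddbe'
  #3 SA[3]=9  'adaaddbe'
  #4 SA[4]=12  'addbe'
  #5 SA[5]=8  'badaaddbe'
  #6 SA[6]=1  'bddacacbadaaddbe'
  #7 SA[7]=15  'be'
  #8 SA[8]=5  'cacbadaaddbe'
  #9 SA[9]=7  'cbadaaddbe'
  #10 SA[10]=10  'daaddbe'
  #11 SA[11]=3  'dacacbadaaddbe'
  #12 SA[12]=14  'dbe'
  #13 SA[13]=2  'ddacacbadaaddbe'
  #14 SA[14]=13  'ddbe'
  #15 SA[15]=16  'e'
  #16 SA[16]=0  'ebddacacbadaaddbe'

SA = [11, 4, 6, 9, 12, 8, 1, 15, 5, 7, 10, 3, 14, 2, 13, 16, 0]
rank  pair      lcp
   1  s[11:],s[4:]  1  'a'
   2  s[4:],s[6:]  2  'ac'
   3  s[6:],s[9:]  1  'a'
   4  s[9:],s[12:]  2  'ad'
   5  s[12:],s[8:]  0  ''
   6  s[8:],s[1:]  1  'b'
   7  s[1:],s[15:]  1  'b'
   8  s[15:],s[5:]  0  ''
   9  s[5:],s[7:]  1  'c'
  10  s[7:],s[10:]  0  ''
  11  s[10:],s[3:]  2  'da'
  12  s[3:],s[14:]  1  'd'
  13  s[14:],s[2:]  1  'd'
  14  s[2:],s[13:]  2  'dd'
  15  s[13:],s[16:]  0  ''
  16  s[16:],s[0:]  1  'e'

n(n+1)/2 = 17·18/2 = 153
Σ LCP = 0 + 1 + 2 + 1 + 2 + 0 + 1 + 1 + 0 + 1 + 0 + 2 + 1 + 1 + 2 + 0 + 1 = 16
distinct = 153 − 16 = 137

137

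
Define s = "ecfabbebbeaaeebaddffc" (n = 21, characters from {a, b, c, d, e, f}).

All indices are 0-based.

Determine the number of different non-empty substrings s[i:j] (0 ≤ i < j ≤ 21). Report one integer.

212

rank→(start, suffix):
  0 → (10, 'aaeebaddffc')
  1 → (3, 'abbebbeaaeebaddffc')
  2 → (15, 'addffc')
  3 → (11, 'aeebaddffc')
  4 → (14, 'baddffc')
  5 → (7, 'bbeaaeebaddffc')
  6 → (4, 'bbebbeaaeebaddffc')
  7 → (8, 'beaaeebaddffc')
  8 → (5, 'bebbeaaeebaddffc')
  9 → (20, 'c')
  10 → (1, 'cfabbebbeaaeebaddffc')
  11 → (16, 'ddffc')
  12 → (17, 'dffc')
  13 → (9, 'eaaeebaddffc')
  14 → (13, 'ebaddffc')
  15 → (6, 'ebbeaaeebaddffc')
  16 → (0, 'ecfabbebbeaaeebaddffc')
  17 → (12, 'eebaddffc')
  18 → (2, 'fabbebbeaaeebaddffc')
  19 → (19, 'fc')
  20 → (18, 'ffc')

SA = [10, 3, 15, 11, 14, 7, 4, 8, 5, 20, 1, 16, 17, 9, 13, 6, 0, 12, 2, 19, 18]
[i] adj suffixes → lcp
  [1] 10/3 → 1 ('a')
  [2] 3/15 → 1 ('a')
  [3] 15/11 → 1 ('a')
  [4] 11/14 → 0 ('')
  [5] 14/7 → 1 ('b')
  [6] 7/4 → 3 ('bbe')
  [7] 4/8 → 1 ('b')
  [8] 8/5 → 2 ('be')
  [9] 5/20 → 0 ('')
  [10] 20/1 → 1 ('c')
  [11] 1/16 → 0 ('')
  [12] 16/17 → 1 ('d')
  [13] 17/9 → 0 ('')
  [14] 9/13 → 1 ('e')
  [15] 13/6 → 2 ('eb')
  [16] 6/0 → 1 ('e')
  [17] 0/12 → 1 ('e')
  [18] 12/2 → 0 ('')
  [19] 2/19 → 1 ('f')
  [20] 19/18 → 1 ('f')

n(n+1)/2 = 21·22/2 = 231
Σ LCP = 0 + 1 + 1 + 1 + 0 + 1 + 3 + 1 + 2 + 0 + 1 + 0 + 1 + 0 + 1 + 2 + 1 + 1 + 0 + 1 + 1 = 19
distinct = 231 − 19 = 212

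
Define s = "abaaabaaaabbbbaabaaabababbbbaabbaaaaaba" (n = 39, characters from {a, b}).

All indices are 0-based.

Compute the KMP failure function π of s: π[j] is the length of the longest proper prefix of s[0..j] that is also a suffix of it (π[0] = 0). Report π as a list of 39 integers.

π[0] = 0
j=1 s[j]='b': π[1]=0 (border '')
j=2 s[j]='a': π[2]=1 (border 'a')
j=3 s[j]='a': k: 1→0; π[3]=1 (border 'a')
j=4 s[j]='a': k: 1→0; π[4]=1 (border 'a')
j=5 s[j]='b': π[5]=2 (border 'ab')
j=6 s[j]='a': π[6]=3 (border 'aba')
j=7 s[j]='a': π[7]=4 (border 'abaa')
j=8 s[j]='a': π[8]=5 (border 'abaaa')
j=9 s[j]='a': k: 5→1→0; π[9]=1 (border 'a')
j=10 s[j]='b': π[10]=2 (border 'ab')
j=11 s[j]='b': k: 2→0; π[11]=0 (border '')
j=12 s[j]='b': π[12]=0 (border '')
j=13 s[j]='b': π[13]=0 (border '')
j=14 s[j]='a': π[14]=1 (border 'a')
j=15 s[j]='a': k: 1→0; π[15]=1 (border 'a')
j=16 s[j]='b': π[16]=2 (border 'ab')
j=17 s[j]='a': π[17]=3 (border 'aba')
j=18 s[j]='a': π[18]=4 (border 'abaa')
j=19 s[j]='a': π[19]=5 (border 'abaaa')
j=20 s[j]='b': π[20]=6 (border 'abaaab')
j=21 s[j]='a': π[21]=7 (border 'abaaaba')
j=22 s[j]='b': k: 7→3→1; π[22]=2 (border 'ab')
j=23 s[j]='a': π[23]=3 (border 'aba')
j=24 s[j]='b': k: 3→1; π[24]=2 (border 'ab')
j=25 s[j]='b': k: 2→0; π[25]=0 (border '')
j=26 s[j]='b': π[26]=0 (border '')
j=27 s[j]='b': π[27]=0 (border '')
j=28 s[j]='a': π[28]=1 (border 'a')
j=29 s[j]='a': k: 1→0; π[29]=1 (border 'a')
j=30 s[j]='b': π[30]=2 (border 'ab')
j=31 s[j]='b': k: 2→0; π[31]=0 (border '')
j=32 s[j]='a': π[32]=1 (border 'a')
j=33 s[j]='a': k: 1→0; π[33]=1 (border 'a')
j=34 s[j]='a': k: 1→0; π[34]=1 (border 'a')
j=35 s[j]='a': k: 1→0; π[35]=1 (border 'a')
j=36 s[j]='a': k: 1→0; π[36]=1 (border 'a')
j=37 s[j]='b': π[37]=2 (border 'ab')
j=38 s[j]='a': π[38]=3 (border 'aba')

[0, 0, 1, 1, 1, 2, 3, 4, 5, 1, 2, 0, 0, 0, 1, 1, 2, 3, 4, 5, 6, 7, 2, 3, 2, 0, 0, 0, 1, 1, 2, 0, 1, 1, 1, 1, 1, 2, 3]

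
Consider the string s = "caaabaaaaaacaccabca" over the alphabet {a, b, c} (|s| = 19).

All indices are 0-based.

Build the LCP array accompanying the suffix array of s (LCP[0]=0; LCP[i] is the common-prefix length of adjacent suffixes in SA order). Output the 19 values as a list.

rank | idx | suffix
   0 |  18 | a
   1 |   5 | aaaaaacaccabca
   2 |   6 | aaaaacaccabca
   3 |   7 | aaaacaccabca
   4 |   1 | aaabaaaaaacaccabca
   5 |   8 | aaacaccabca
   6 |   2 | aabaaaaaacaccabca
   7 |   9 | aacaccabca
   8 |   3 | abaaaaaacaccabca
   9 |  15 | abca
  10 |  10 | acaccabca
  11 |  12 | accabca
  12 |   4 | baaaaaacaccabca
  13 |  16 | bca
  14 |  17 | ca
  15 |   0 | caaabaaaaaacaccabca
  16 |  14 | cabca
  17 |  11 | caccabca
  18 |  13 | ccabca

SA = [18, 5, 6, 7, 1, 8, 2, 9, 3, 15, 10, 12, 4, 16, 17, 0, 14, 11, 13]
rank  pair      lcp
   1  s[18:],s[5:]  1  'a'
   2  s[5:],s[6:]  5  'aaaaa'
   3  s[6:],s[7:]  4  'aaaa'
   4  s[7:],s[1:]  3  'aaa'
   5  s[1:],s[8:]  3  'aaa'
   6  s[8:],s[2:]  2  'aa'
   7  s[2:],s[9:]  2  'aa'
   8  s[9:],s[3:]  1  'a'
   9  s[3:],s[15:]  2  'ab'
  10  s[15:],s[10:]  1  'a'
  11  s[10:],s[12:]  2  'ac'
  12  s[12:],s[4:]  0  ''
  13  s[4:],s[16:]  1  'b'
  14  s[16:],s[17:]  0  ''
  15  s[17:],s[0:]  2  'ca'
  16  s[0:],s[14:]  2  'ca'
  17  s[14:],s[11:]  2  'ca'
  18  s[11:],s[13:]  1  'c'

[0, 1, 5, 4, 3, 3, 2, 2, 1, 2, 1, 2, 0, 1, 0, 2, 2, 2, 1]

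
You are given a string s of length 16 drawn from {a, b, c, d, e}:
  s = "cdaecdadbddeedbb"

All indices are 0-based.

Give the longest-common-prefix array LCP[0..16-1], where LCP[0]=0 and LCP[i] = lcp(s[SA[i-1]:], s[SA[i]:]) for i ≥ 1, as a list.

sorted suffixes:
  #0 SA[0]=6  'adbddeedbb'
  #1 SA[1]=2  'aecdadbddeedbb'
  #2 SA[2]=15  'b'
  #3 SA[3]=14  'bb'
  #4 SA[4]=8  'bddeedbb'
  #5 SA[5]=4  'cdadbddeedbb'
  #6 SA[6]=0  'cdaecdadbddeedbb'
  #7 SA[7]=5  'dadbddeedbb'
  #8 SA[8]=1  'daecdadbddeedbb'
  #9 SA[9]=13  'dbb'
  #10 SA[10]=7  'dbddeedbb'
  #11 SA[11]=9  'ddeedbb'
  #12 SA[12]=10  'deedbb'
  #13 SA[13]=3  'ecdadbddeedbb'
  #14 SA[14]=12  'edbb'
  #15 SA[15]=11  'eedbb'

SA = [6, 2, 15, 14, 8, 4, 0, 5, 1, 13, 7, 9, 10, 3, 12, 11]
[i] adj suffixes → lcp
  [1] 6/2 → 1 ('a')
  [2] 2/15 → 0 ('')
  [3] 15/14 → 1 ('b')
  [4] 14/8 → 1 ('b')
  [5] 8/4 → 0 ('')
  [6] 4/0 → 3 ('cda')
  [7] 0/5 → 0 ('')
  [8] 5/1 → 2 ('da')
  [9] 1/13 → 1 ('d')
  [10] 13/7 → 2 ('db')
  [11] 7/9 → 1 ('d')
  [12] 9/10 → 1 ('d')
  [13] 10/3 → 0 ('')
  [14] 3/12 → 1 ('e')
  [15] 12/11 → 1 ('e')

[0, 1, 0, 1, 1, 0, 3, 0, 2, 1, 2, 1, 1, 0, 1, 1]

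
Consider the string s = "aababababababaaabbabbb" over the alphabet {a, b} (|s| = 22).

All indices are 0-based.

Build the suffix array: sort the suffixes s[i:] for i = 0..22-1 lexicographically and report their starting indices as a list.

sorted suffixes:
  #0 SA[0]=13  'aaabbabbb'
  #1 SA[1]=0  'aababababababaaabbabbb'
  #2 SA[2]=14  'aabbabbb'
  #3 SA[3]=11  'abaaabbabbb'
  #4 SA[4]=9  'ababaaabbabbb'
  #5 SA[5]=7  'abababaaabbabbb'
  #6 SA[6]=5  'ababababaaabbabbb'
  #7 SA[7]=3  'abababababaaabbabbb'
  #8 SA[8]=1  'ababababababaaabbabbb'
  #9 SA[9]=15  'abbabbb'
  #10 SA[10]=18  'abbb'
  #11 SA[11]=21  'b'
  #12 SA[12]=12  'baaabbabbb'
  #13 SA[13]=10  'babaaabbabbb'
  #14 SA[14]=8  'bababaaabbabbb'
  #15 SA[15]=6  'babababaaabbabbb'
  #16 SA[16]=4  'bababababaaabbabbb'
  #17 SA[17]=2  'babababababaaabbabbb'
  #18 SA[18]=17  'babbb'
  #19 SA[19]=20  'bb'
  #20 SA[20]=16  'bbabbb'
  #21 SA[21]=19  'bbb'

[13, 0, 14, 11, 9, 7, 5, 3, 1, 15, 18, 21, 12, 10, 8, 6, 4, 2, 17, 20, 16, 19]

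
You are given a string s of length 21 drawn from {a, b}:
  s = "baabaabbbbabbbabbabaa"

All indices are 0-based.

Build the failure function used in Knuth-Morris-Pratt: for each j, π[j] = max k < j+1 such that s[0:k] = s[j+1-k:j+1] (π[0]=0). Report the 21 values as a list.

[0, 0, 0, 1, 2, 3, 4, 1, 1, 1, 2, 1, 1, 1, 2, 1, 1, 2, 1, 2, 3]

π[0] = 0
j=1 s[j]='a': π[1]=0 (border '')
j=2 s[j]='a': π[2]=0 (border '')
j=3 s[j]='b': π[3]=1 (border 'b')
j=4 s[j]='a': π[4]=2 (border 'ba')
j=5 s[j]='a': π[5]=3 (border 'baa')
j=6 s[j]='b': π[6]=4 (border 'baab')
j=7 s[j]='b': k: 4→1→0; π[7]=1 (border 'b')
j=8 s[j]='b': k: 1→0; π[8]=1 (border 'b')
j=9 s[j]='b': k: 1→0; π[9]=1 (border 'b')
j=10 s[j]='a': π[10]=2 (border 'ba')
j=11 s[j]='b': k: 2→0; π[11]=1 (border 'b')
j=12 s[j]='b': k: 1→0; π[12]=1 (border 'b')
j=13 s[j]='b': k: 1→0; π[13]=1 (border 'b')
j=14 s[j]='a': π[14]=2 (border 'ba')
j=15 s[j]='b': k: 2→0; π[15]=1 (border 'b')
j=16 s[j]='b': k: 1→0; π[16]=1 (border 'b')
j=17 s[j]='a': π[17]=2 (border 'ba')
j=18 s[j]='b': k: 2→0; π[18]=1 (border 'b')
j=19 s[j]='a': π[19]=2 (border 'ba')
j=20 s[j]='a': π[20]=3 (border 'baa')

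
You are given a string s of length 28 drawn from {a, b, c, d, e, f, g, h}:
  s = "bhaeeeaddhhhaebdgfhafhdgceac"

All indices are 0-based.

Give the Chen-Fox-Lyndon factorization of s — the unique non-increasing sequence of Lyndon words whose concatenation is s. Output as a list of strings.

["bh", "aeee", "addhhhaebdgfhafhdgce", "ac"]

emit factor 1: 'bh' (i=0, period=2)
emit factor 2: 'aeee' (i=2, period=4)
emit factor 3: 'addhhhaebdgfhafhdgce' (i=6, period=20)
emit factor 4: 'ac' (i=26, period=2)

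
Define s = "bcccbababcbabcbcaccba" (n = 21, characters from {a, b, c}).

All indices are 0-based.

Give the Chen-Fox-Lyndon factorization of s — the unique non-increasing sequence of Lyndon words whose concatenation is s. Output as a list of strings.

emit factor 1: 'bccc' (i=0, period=4)
emit factor 2: 'b' (i=4, period=1)
emit factor 3: 'ababcbabcbcaccb' (i=5, period=15)
emit factor 4: 'a' (i=20, period=1)

["bccc", "b", "ababcbabcbcaccb", "a"]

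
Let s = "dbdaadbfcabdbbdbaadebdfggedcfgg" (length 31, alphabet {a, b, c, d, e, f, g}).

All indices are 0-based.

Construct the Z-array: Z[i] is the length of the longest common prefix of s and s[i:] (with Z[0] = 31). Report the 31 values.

Z[0]=31
i=1: fresh scan; Z[1]=0
i=2: fresh scan; Z[2]=1 extend→box=[2,3)
i=3: fresh scan; Z[3]=0
i=4: fresh scan; Z[4]=0
i=5: fresh scan; Z[5]=2 extend→box=[5,7)
i=6: min(r-i=1, Z[1]=0)=0; Z[6]=0
i=7: fresh scan; Z[7]=0
i=8: fresh scan; Z[8]=0
i=9: fresh scan; Z[9]=0
i=10: fresh scan; Z[10]=0
i=11: fresh scan; Z[11]=2 extend→box=[11,13)
i=12: min(r-i=1, Z[1]=0)=0; Z[12]=0
i=13: fresh scan; Z[13]=0
i=14: fresh scan; Z[14]=2 extend→box=[14,16)
i=15: min(r-i=1, Z[1]=0)=0; Z[15]=0
i=16: fresh scan; Z[16]=0
i=17: fresh scan; Z[17]=0
i=18: fresh scan; Z[18]=1 extend→box=[18,19)
i=19: fresh scan; Z[19]=0
i=20: fresh scan; Z[20]=0
i=21: fresh scan; Z[21]=1 extend→box=[21,22)
i=22: fresh scan; Z[22]=0
i=23: fresh scan; Z[23]=0
i=24: fresh scan; Z[24]=0
i=25: fresh scan; Z[25]=0
i=26: fresh scan; Z[26]=1 extend→box=[26,27)
i=27: fresh scan; Z[27]=0
i=28: fresh scan; Z[28]=0
i=29: fresh scan; Z[29]=0
i=30: fresh scan; Z[30]=0

[31, 0, 1, 0, 0, 2, 0, 0, 0, 0, 0, 2, 0, 0, 2, 0, 0, 0, 1, 0, 0, 1, 0, 0, 0, 0, 1, 0, 0, 0, 0]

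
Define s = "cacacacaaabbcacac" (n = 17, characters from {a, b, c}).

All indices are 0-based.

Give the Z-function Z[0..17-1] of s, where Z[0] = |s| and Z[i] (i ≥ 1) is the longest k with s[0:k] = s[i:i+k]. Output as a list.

[17, 0, 6, 0, 4, 0, 2, 0, 0, 0, 0, 0, 5, 0, 3, 0, 1]

Z[0]=17
i=1: i≥r, start 0; Z[1]=0
i=2: i≥r, start 0; Z[2]=6 grow→box=[2,8)
i=3: min(r-i=5, Z[1]=0)=0; Z[3]=0
i=4: min(r-i=4, Z[2]=6)=4; Z[4]=4
i=5: min(r-i=3, Z[3]=0)=0; Z[5]=0
i=6: min(r-i=2, Z[4]=4)=2; Z[6]=2
i=7: min(r-i=1, Z[5]=0)=0; Z[7]=0
i=8: i≥r, start 0; Z[8]=0
i=9: i≥r, start 0; Z[9]=0
i=10: i≥r, start 0; Z[10]=0
i=11: i≥r, start 0; Z[11]=0
i=12: i≥r, start 0; Z[12]=5 grow→box=[12,17)
i=13: min(r-i=4, Z[1]=0)=0; Z[13]=0
i=14: min(r-i=3, Z[2]=6)=3; Z[14]=3
i=15: min(r-i=2, Z[3]=0)=0; Z[15]=0
i=16: min(r-i=1, Z[4]=4)=1; Z[16]=1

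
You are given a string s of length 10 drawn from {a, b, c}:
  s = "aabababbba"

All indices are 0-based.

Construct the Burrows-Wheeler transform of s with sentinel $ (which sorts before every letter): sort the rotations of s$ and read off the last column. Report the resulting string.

ab$abbbaaba

rank  rotation     last
    0  $aabababbba  a
    1  a$aabababbb  b
    2  aabababbba$  $
    3  abababbba$a  a
    4  ababbba$aab  b
    5  abbba$aabab  b
    6  ba$aabababb  b
    7  bababbba$aa  a
    8  babbba$aaba  a
    9  bba$aababab  b
   10  bbba$aababa  a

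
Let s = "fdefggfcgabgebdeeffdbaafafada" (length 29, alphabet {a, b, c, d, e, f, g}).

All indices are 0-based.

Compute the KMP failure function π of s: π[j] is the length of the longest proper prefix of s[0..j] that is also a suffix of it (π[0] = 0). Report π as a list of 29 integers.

π[0] = 0
j=1 s[j]='d': π[1]=0 (border '')
j=2 s[j]='e': π[2]=0 (border '')
j=3 s[j]='f': π[3]=1 (border 'f')
j=4 s[j]='g': k: 1→0; π[4]=0 (border '')
j=5 s[j]='g': π[5]=0 (border '')
j=6 s[j]='f': π[6]=1 (border 'f')
j=7 s[j]='c': k: 1→0; π[7]=0 (border '')
j=8 s[j]='g': π[8]=0 (border '')
j=9 s[j]='a': π[9]=0 (border '')
j=10 s[j]='b': π[10]=0 (border '')
j=11 s[j]='g': π[11]=0 (border '')
j=12 s[j]='e': π[12]=0 (border '')
j=13 s[j]='b': π[13]=0 (border '')
j=14 s[j]='d': π[14]=0 (border '')
j=15 s[j]='e': π[15]=0 (border '')
j=16 s[j]='e': π[16]=0 (border '')
j=17 s[j]='f': π[17]=1 (border 'f')
j=18 s[j]='f': k: 1→0; π[18]=1 (border 'f')
j=19 s[j]='d': π[19]=2 (border 'fd')
j=20 s[j]='b': k: 2→0; π[20]=0 (border '')
j=21 s[j]='a': π[21]=0 (border '')
j=22 s[j]='a': π[22]=0 (border '')
j=23 s[j]='f': π[23]=1 (border 'f')
j=24 s[j]='a': k: 1→0; π[24]=0 (border '')
j=25 s[j]='f': π[25]=1 (border 'f')
j=26 s[j]='a': k: 1→0; π[26]=0 (border '')
j=27 s[j]='d': π[27]=0 (border '')
j=28 s[j]='a': π[28]=0 (border '')

[0, 0, 0, 1, 0, 0, 1, 0, 0, 0, 0, 0, 0, 0, 0, 0, 0, 1, 1, 2, 0, 0, 0, 1, 0, 1, 0, 0, 0]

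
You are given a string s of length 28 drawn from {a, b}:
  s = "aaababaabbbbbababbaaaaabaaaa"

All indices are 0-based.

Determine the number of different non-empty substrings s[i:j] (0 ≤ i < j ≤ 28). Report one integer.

rank→(start, suffix):
  0 → (27, 'a')
  1 → (26, 'aa')
  2 → (25, 'aaa')
  3 → (24, 'aaaa')
  4 → (18, 'aaaaabaaaa')
  5 → (19, 'aaaabaaaa')
  6 → (20, 'aaabaaaa')
  7 → (0, 'aaababaabbbbbababbaaaaabaaaa')
  8 → (21, 'aabaaaa')
  9 → (1, 'aababaabbbbbababbaaaaabaaaa')
  10 → (6, 'aabbbbbababbaaaaabaaaa')
  11 → (22, 'abaaaa')
  12 → (4, 'abaabbbbbababbaaaaabaaaa')
  13 → (2, 'ababaabbbbbababbaaaaabaaaa')
  14 → (13, 'ababbaaaaabaaaa')
  15 → (15, 'abbaaaaabaaaa')
  16 → (7, 'abbbbbababbaaaaabaaaa')
  17 → (23, 'baaaa')
  18 → (17, 'baaaaabaaaa')
  19 → (5, 'baabbbbbababbaaaaabaaaa')
  20 → (3, 'babaabbbbbababbaaaaabaaaa')
  21 → (12, 'bababbaaaaabaaaa')
  22 → (14, 'babbaaaaabaaaa')
  23 → (16, 'bbaaaaabaaaa')
  24 → (11, 'bbababbaaaaabaaaa')
  25 → (10, 'bbbababbaaaaabaaaa')
  26 → (9, 'bbbbababbaaaaabaaaa')
  27 → (8, 'bbbbbababbaaaaabaaaa')

SA = [27, 26, 25, 24, 18, 19, 20, 0, 21, 1, 6, 22, 4, 2, 13, 15, 7, 23, 17, 5, 3, 12, 14, 16, 11, 10, 9, 8]
i: (SA[i-1],SA[i]) lcp shared
  1: (27,26) 1 'a'
  2: (26,25) 2 'aa'
  3: (25,24) 3 'aaa'
  4: (24,18) 4 'aaaa'
  5: (18,19) 4 'aaaa'
  6: (19,20) 3 'aaa'
  7: (20,0) 5 'aaaba'
  8: (0,21) 2 'aa'
  9: (21,1) 4 'aaba'
  10: (1,6) 3 'aab'
  11: (6,22) 1 'a'
  12: (22,4) 4 'abaa'
  13: (4,2) 3 'aba'
  14: (2,13) 4 'abab'
  15: (13,15) 2 'ab'
  16: (15,7) 3 'abb'
  17: (7,23) 0 ''
  18: (23,17) 5 'baaaa'
  19: (17,5) 3 'baa'
  20: (5,3) 2 'ba'
  21: (3,12) 4 'baba'
  22: (12,14) 3 'bab'
  23: (14,16) 1 'b'
  24: (16,11) 3 'bba'
  25: (11,10) 2 'bb'
  26: (10,9) 3 'bbb'
  27: (9,8) 4 'bbbb'

n(n+1)/2 = 28·29/2 = 406
Σ LCP = 0 + 1 + 2 + 3 + 4 + 4 + 3 + 5 + 2 + 4 + 3 + 1 + 4 + 3 + 4 + 2 + 3 + 0 + 5 + 3 + 2 + 4 + 3 + 1 + 3 + 2 + 3 + 4 = 78
distinct = 406 − 78 = 328

328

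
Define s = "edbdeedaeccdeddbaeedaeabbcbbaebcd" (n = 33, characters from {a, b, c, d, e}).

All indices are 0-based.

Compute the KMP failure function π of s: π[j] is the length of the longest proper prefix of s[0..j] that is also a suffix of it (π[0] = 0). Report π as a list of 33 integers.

π[0] = 0
j=1 s[j]='d': π[1]=0 (border '')
j=2 s[j]='b': π[2]=0 (border '')
j=3 s[j]='d': π[3]=0 (border '')
j=4 s[j]='e': π[4]=1 (border 'e')
j=5 s[j]='e': k: 1→0; π[5]=1 (border 'e')
j=6 s[j]='d': π[6]=2 (border 'ed')
j=7 s[j]='a': k: 2→0; π[7]=0 (border '')
j=8 s[j]='e': π[8]=1 (border 'e')
j=9 s[j]='c': k: 1→0; π[9]=0 (border '')
j=10 s[j]='c': π[10]=0 (border '')
j=11 s[j]='d': π[11]=0 (border '')
j=12 s[j]='e': π[12]=1 (border 'e')
j=13 s[j]='d': π[13]=2 (border 'ed')
j=14 s[j]='d': k: 2→0; π[14]=0 (border '')
j=15 s[j]='b': π[15]=0 (border '')
j=16 s[j]='a': π[16]=0 (border '')
j=17 s[j]='e': π[17]=1 (border 'e')
j=18 s[j]='e': k: 1→0; π[18]=1 (border 'e')
j=19 s[j]='d': π[19]=2 (border 'ed')
j=20 s[j]='a': k: 2→0; π[20]=0 (border '')
j=21 s[j]='e': π[21]=1 (border 'e')
j=22 s[j]='a': k: 1→0; π[22]=0 (border '')
j=23 s[j]='b': π[23]=0 (border '')
j=24 s[j]='b': π[24]=0 (border '')
j=25 s[j]='c': π[25]=0 (border '')
j=26 s[j]='b': π[26]=0 (border '')
j=27 s[j]='b': π[27]=0 (border '')
j=28 s[j]='a': π[28]=0 (border '')
j=29 s[j]='e': π[29]=1 (border 'e')
j=30 s[j]='b': k: 1→0; π[30]=0 (border '')
j=31 s[j]='c': π[31]=0 (border '')
j=32 s[j]='d': π[32]=0 (border '')

[0, 0, 0, 0, 1, 1, 2, 0, 1, 0, 0, 0, 1, 2, 0, 0, 0, 1, 1, 2, 0, 1, 0, 0, 0, 0, 0, 0, 0, 1, 0, 0, 0]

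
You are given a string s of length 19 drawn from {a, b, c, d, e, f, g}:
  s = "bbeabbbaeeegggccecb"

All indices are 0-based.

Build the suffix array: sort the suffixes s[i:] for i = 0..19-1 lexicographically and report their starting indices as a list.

[3, 7, 18, 6, 5, 4, 0, 1, 17, 14, 15, 2, 16, 8, 9, 10, 13, 12, 11]

rank→(start, suffix):
  0 → (3, 'abbbaeeegggccecb')
  1 → (7, 'aeeegggccecb')
  2 → (18, 'b')
  3 → (6, 'baeeegggccecb')
  4 → (5, 'bbaeeegggccecb')
  5 → (4, 'bbbaeeegggccecb')
  6 → (0, 'bbeabbbaeeegggccecb')
  7 → (1, 'beabbbaeeegggccecb')
  8 → (17, 'cb')
  9 → (14, 'ccecb')
  10 → (15, 'cecb')
  11 → (2, 'eabbbaeeegggccecb')
  12 → (16, 'ecb')
  13 → (8, 'eeegggccecb')
  14 → (9, 'eegggccecb')
  15 → (10, 'egggccecb')
  16 → (13, 'gccecb')
  17 → (12, 'ggccecb')
  18 → (11, 'gggccecb')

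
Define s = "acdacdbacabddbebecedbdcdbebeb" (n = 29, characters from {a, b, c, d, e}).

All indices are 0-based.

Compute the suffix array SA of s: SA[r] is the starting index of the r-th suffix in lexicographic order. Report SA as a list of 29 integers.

rank→(start, suffix):
  0 → (9, 'abddbebecedbdcdbebeb')
  1 → (7, 'acabddbebecedbdcdbebeb')
  2 → (0, 'acdacdbacabddbebecedbdcdbebeb')
  3 → (3, 'acdbacabddbebecedbdcdbebeb')
  4 → (28, 'b')
  5 → (6, 'bacabddbebecedbdcdbebeb')
  6 → (20, 'bdcdbebeb')
  7 → (10, 'bddbebecedbdcdbebeb')
  8 → (26, 'beb')
  9 → (24, 'bebeb')
  10 → (13, 'bebecedbdcdbebeb')
  11 → (15, 'becedbdcdbebeb')
  12 → (8, 'cabddbebecedbdcdbebeb')
  13 → (1, 'cdacdbacabddbebecedbdcdbebeb')
  14 → (4, 'cdbacabddbebecedbdcdbebeb')
  15 → (22, 'cdbebeb')
  16 → (17, 'cedbdcdbebeb')
  17 → (2, 'dacdbacabddbebecedbdcdbebeb')
  18 → (5, 'dbacabddbebecedbdcdbebeb')
  19 → (19, 'dbdcdbebeb')
  20 → (23, 'dbebeb')
  21 → (12, 'dbebecedbdcdbebeb')
  22 → (21, 'dcdbebeb')
  23 → (11, 'ddbebecedbdcdbebeb')
  24 → (27, 'eb')
  25 → (25, 'ebeb')
  26 → (14, 'ebecedbdcdbebeb')
  27 → (16, 'ecedbdcdbebeb')
  28 → (18, 'edbdcdbebeb')

[9, 7, 0, 3, 28, 6, 20, 10, 26, 24, 13, 15, 8, 1, 4, 22, 17, 2, 5, 19, 23, 12, 21, 11, 27, 25, 14, 16, 18]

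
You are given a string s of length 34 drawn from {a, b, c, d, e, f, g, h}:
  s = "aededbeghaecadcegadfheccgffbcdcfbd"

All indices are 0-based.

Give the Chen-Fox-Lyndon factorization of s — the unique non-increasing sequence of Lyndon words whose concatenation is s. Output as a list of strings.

["aededbegh", "aec", "adcegadfheccgffbcdcfbd"]

emit factor 1: 'aededbegh' (i=0, period=9)
emit factor 2: 'aec' (i=9, period=3)
emit factor 3: 'adcegadfheccgffbcdcfbd' (i=12, period=22)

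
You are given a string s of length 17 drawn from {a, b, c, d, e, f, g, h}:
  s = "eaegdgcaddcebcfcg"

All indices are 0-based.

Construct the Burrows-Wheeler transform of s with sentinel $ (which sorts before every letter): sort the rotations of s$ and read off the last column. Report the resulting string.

gceegdbfdag$caccde

rank  rotation            last
    0  $eaegdgcaddcebcfcg  g
    1  addcebcfcg$eaegdgc  c
    2  aegdgcaddcebcfcg$e  e
    3  bcfcg$eaegdgcaddce  e
    4  caddcebcfcg$eaegdg  g
    5  cebcfcg$eaegdgcadd  d
    6  cfcg$eaegdgcaddceb  b
    7  cg$eaegdgcaddcebcf  f
    8  dcebcfcg$eaegdgcad  d
    9  ddcebcfcg$eaegdgca  a
   10  dgcaddcebcfcg$eaeg  g
   11  eaegdgcaddcebcfcg$  $
   12  ebcfcg$eaegdgcaddc  c
   13  egdgcaddcebcfcg$ea  a
   14  fcg$eaegdgcaddcebc  c
   15  g$eaegdgcaddcebcfc  c
   16  gcaddcebcfcg$eaegd  d
   17  gdgcaddcebcfcg$eae  e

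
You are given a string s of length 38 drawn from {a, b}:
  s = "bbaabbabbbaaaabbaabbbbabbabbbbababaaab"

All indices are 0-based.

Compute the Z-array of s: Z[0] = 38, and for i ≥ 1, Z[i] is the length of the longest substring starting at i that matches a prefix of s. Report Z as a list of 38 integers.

Z[0]=38
i=1: i≥r, start 0; Z[1]=1 scan→box=[1,2)
i=2: i≥r, start 0; Z[2]=0
i=3: i≥r, start 0; Z[3]=0
i=4: i≥r, start 0; Z[4]=3 scan→box=[4,7)
i=5: min(r-i=2, Z[1]=1)=1; Z[5]=1
i=6: min(r-i=1, Z[2]=0)=0; Z[6]=0
i=7: i≥r, start 0; Z[7]=2 scan→box=[7,9)
i=8: min(r-i=1, Z[1]=1)=1; Z[8]=4 scan→box=[8,12)
i=9: min(r-i=3, Z[1]=1)=1; Z[9]=1
i=10: min(r-i=2, Z[2]=0)=0; Z[10]=0
i=11: min(r-i=1, Z[3]=0)=0; Z[11]=0
i=12: i≥r, start 0; Z[12]=0
i=13: i≥r, start 0; Z[13]=0
i=14: i≥r, start 0; Z[14]=6 scan→box=[14,20)
i=15: min(r-i=5, Z[1]=1)=1; Z[15]=1
i=16: min(r-i=4, Z[2]=0)=0; Z[16]=0
i=17: min(r-i=3, Z[3]=0)=0; Z[17]=0
i=18: min(r-i=2, Z[4]=3)=2; Z[18]=2
i=19: min(r-i=1, Z[5]=1)=1; Z[19]=2 scan→box=[19,21)
i=20: min(r-i=1, Z[1]=1)=1; Z[20]=3 scan→box=[20,23)
i=21: min(r-i=2, Z[1]=1)=1; Z[21]=1
i=22: min(r-i=1, Z[2]=0)=0; Z[22]=0
i=23: i≥r, start 0; Z[23]=3 scan→box=[23,26)
i=24: min(r-i=2, Z[1]=1)=1; Z[24]=1
i=25: min(r-i=1, Z[2]=0)=0; Z[25]=0
i=26: i≥r, start 0; Z[26]=2 scan→box=[26,28)
i=27: min(r-i=1, Z[1]=1)=1; Z[27]=2 scan→box=[27,29)
i=28: min(r-i=1, Z[1]=1)=1; Z[28]=3 scan→box=[28,31)
i=29: min(r-i=2, Z[1]=1)=1; Z[29]=1
i=30: min(r-i=1, Z[2]=0)=0; Z[30]=0
i=31: i≥r, start 0; Z[31]=1 scan→box=[31,32)
i=32: i≥r, start 0; Z[32]=0
i=33: i≥r, start 0; Z[33]=1 scan→box=[33,34)
i=34: i≥r, start 0; Z[34]=0
i=35: i≥r, start 0; Z[35]=0
i=36: i≥r, start 0; Z[36]=0
i=37: i≥r, start 0; Z[37]=1 scan→box=[37,38)

[38, 1, 0, 0, 3, 1, 0, 2, 4, 1, 0, 0, 0, 0, 6, 1, 0, 0, 2, 2, 3, 1, 0, 3, 1, 0, 2, 2, 3, 1, 0, 1, 0, 1, 0, 0, 0, 1]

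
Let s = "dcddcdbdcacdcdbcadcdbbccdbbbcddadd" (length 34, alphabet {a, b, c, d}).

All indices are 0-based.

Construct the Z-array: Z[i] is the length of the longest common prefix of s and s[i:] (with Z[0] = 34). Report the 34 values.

[34, 0, 1, 3, 0, 1, 0, 2, 0, 0, 0, 3, 0, 1, 0, 0, 0, 3, 0, 1, 0, 0, 0, 0, 1, 0, 0, 0, 0, 1, 1, 0, 1, 1]

Z[0]=34
i=1: i≥r, start 0; Z[1]=0
i=2: i≥r, start 0; Z[2]=1 grow→box=[2,3)
i=3: i≥r, start 0; Z[3]=3 grow→box=[3,6)
i=4: min(r-i=2, Z[1]=0)=0; Z[4]=0
i=5: min(r-i=1, Z[2]=1)=1; Z[5]=1
i=6: i≥r, start 0; Z[6]=0
i=7: i≥r, start 0; Z[7]=2 grow→box=[7,9)
i=8: min(r-i=1, Z[1]=0)=0; Z[8]=0
i=9: i≥r, start 0; Z[9]=0
i=10: i≥r, start 0; Z[10]=0
i=11: i≥r, start 0; Z[11]=3 grow→box=[11,14)
i=12: min(r-i=2, Z[1]=0)=0; Z[12]=0
i=13: min(r-i=1, Z[2]=1)=1; Z[13]=1
i=14: i≥r, start 0; Z[14]=0
i=15: i≥r, start 0; Z[15]=0
i=16: i≥r, start 0; Z[16]=0
i=17: i≥r, start 0; Z[17]=3 grow→box=[17,20)
i=18: min(r-i=2, Z[1]=0)=0; Z[18]=0
i=19: min(r-i=1, Z[2]=1)=1; Z[19]=1
i=20: i≥r, start 0; Z[20]=0
i=21: i≥r, start 0; Z[21]=0
i=22: i≥r, start 0; Z[22]=0
i=23: i≥r, start 0; Z[23]=0
i=24: i≥r, start 0; Z[24]=1 grow→box=[24,25)
i=25: i≥r, start 0; Z[25]=0
i=26: i≥r, start 0; Z[26]=0
i=27: i≥r, start 0; Z[27]=0
i=28: i≥r, start 0; Z[28]=0
i=29: i≥r, start 0; Z[29]=1 grow→box=[29,30)
i=30: i≥r, start 0; Z[30]=1 grow→box=[30,31)
i=31: i≥r, start 0; Z[31]=0
i=32: i≥r, start 0; Z[32]=1 grow→box=[32,33)
i=33: i≥r, start 0; Z[33]=1 grow→box=[33,34)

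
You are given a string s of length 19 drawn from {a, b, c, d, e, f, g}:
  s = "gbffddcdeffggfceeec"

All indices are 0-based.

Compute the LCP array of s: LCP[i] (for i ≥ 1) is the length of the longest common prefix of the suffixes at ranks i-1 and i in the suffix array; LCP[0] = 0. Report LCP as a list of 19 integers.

[0, 0, 1, 1, 0, 1, 1, 0, 1, 2, 1, 0, 1, 1, 2, 1, 0, 1, 1]

sorted suffixes:
  #0 SA[0]=1  'bffddcdeffggfceeec'
  #1 SA[1]=18  'c'
  #2 SA[2]=6  'cdeffggfceeec'
  #3 SA[3]=14  'ceeec'
  #4 SA[4]=5  'dcdeffggfceeec'
  #5 SA[5]=4  'ddcdeffggfceeec'
  #6 SA[6]=7  'deffggfceeec'
  #7 SA[7]=17  'ec'
  #8 SA[8]=16  'eec'
  #9 SA[9]=15  'eeec'
  #10 SA[10]=8  'effggfceeec'
  #11 SA[11]=13  'fceeec'
  #12 SA[12]=3  'fddcdeffggfceeec'
  #13 SA[13]=2  'ffddcdeffggfceeec'
  #14 SA[14]=9  'ffggfceeec'
  #15 SA[15]=10  'fggfceeec'
  #16 SA[16]=0  'gbffddcdeffggfceeec'
  #17 SA[17]=12  'gfceeec'
  #18 SA[18]=11  'ggfceeec'

SA = [1, 18, 6, 14, 5, 4, 7, 17, 16, 15, 8, 13, 3, 2, 9, 10, 0, 12, 11]
i: (SA[i-1],SA[i]) lcp shared
  1: (1,18) 0 ''
  2: (18,6) 1 'c'
  3: (6,14) 1 'c'
  4: (14,5) 0 ''
  5: (5,4) 1 'd'
  6: (4,7) 1 'd'
  7: (7,17) 0 ''
  8: (17,16) 1 'e'
  9: (16,15) 2 'ee'
  10: (15,8) 1 'e'
  11: (8,13) 0 ''
  12: (13,3) 1 'f'
  13: (3,2) 1 'f'
  14: (2,9) 2 'ff'
  15: (9,10) 1 'f'
  16: (10,0) 0 ''
  17: (0,12) 1 'g'
  18: (12,11) 1 'g'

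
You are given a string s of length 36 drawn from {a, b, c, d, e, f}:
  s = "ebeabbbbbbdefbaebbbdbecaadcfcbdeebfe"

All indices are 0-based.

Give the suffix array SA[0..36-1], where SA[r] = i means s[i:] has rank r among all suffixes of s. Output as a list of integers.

[23, 3, 24, 14, 13, 4, 5, 6, 16, 7, 17, 8, 18, 29, 9, 1, 20, 33, 22, 28, 26, 19, 25, 30, 10, 35, 2, 15, 0, 32, 21, 31, 11, 12, 27, 34]

rank→(start, suffix):
  0 → (23, 'aadcfcbdeebfe')
  1 → (3, 'abbbbbbdefbaebbbdbecaadcfcbdeebfe')
  2 → (24, 'adcfcbdeebfe')
  3 → (14, 'aebbbdbecaadcfcbdeebfe')
  4 → (13, 'baebbbdbecaadcfcbdeebfe')
  5 → (4, 'bbbbbbdefbaebbbdbecaadcfcbdeebfe')
  6 → (5, 'bbbbbdefbaebbbdbecaadcfcbdeebfe')
  7 → (6, 'bbbbdefbaebbbdbecaadcfcbdeebfe')
  8 → (16, 'bbbdbecaadcfcbdeebfe')
  9 → (7, 'bbbdefbaebbbdbecaadcfcbdeebfe')
  10 → (17, 'bbdbecaadcfcbdeebfe')
  11 → (8, 'bbdefbaebbbdbecaadcfcbdeebfe')
  12 → (18, 'bdbecaadcfcbdeebfe')
  13 → (29, 'bdeebfe')
  14 → (9, 'bdefbaebbbdbecaadcfcbdeebfe')
  15 → (1, 'beabbbbbbdefbaebbbdbecaadcfcbdeebfe')
  16 → (20, 'becaadcfcbdeebfe')
  17 → (33, 'bfe')
  18 → (22, 'caadcfcbdeebfe')
  19 → (28, 'cbdeebfe')
  20 → (26, 'cfcbdeebfe')
  21 → (19, 'dbecaadcfcbdeebfe')
  22 → (25, 'dcfcbdeebfe')
  23 → (30, 'deebfe')
  24 → (10, 'defbaebbbdbecaadcfcbdeebfe')
  25 → (35, 'e')
  26 → (2, 'eabbbbbbdefbaebbbdbecaadcfcbdeebfe')
  27 → (15, 'ebbbdbecaadcfcbdeebfe')
  28 → (0, 'ebeabbbbbbdefbaebbbdbecaadcfcbdeebfe')
  29 → (32, 'ebfe')
  30 → (21, 'ecaadcfcbdeebfe')
  31 → (31, 'eebfe')
  32 → (11, 'efbaebbbdbecaadcfcbdeebfe')
  33 → (12, 'fbaebbbdbecaadcfcbdeebfe')
  34 → (27, 'fcbdeebfe')
  35 → (34, 'fe')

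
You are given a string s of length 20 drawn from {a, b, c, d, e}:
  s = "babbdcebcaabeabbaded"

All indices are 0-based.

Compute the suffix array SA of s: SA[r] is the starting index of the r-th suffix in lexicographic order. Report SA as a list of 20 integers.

rank→(start, suffix):
  0 → (9, 'aabeabbaded')
  1 → (13, 'abbaded')
  2 → (1, 'abbdcebcaabeabbaded')
  3 → (10, 'abeabbaded')
  4 → (16, 'aded')
  5 → (0, 'babbdcebcaabeabbaded')
  6 → (15, 'baded')
  7 → (14, 'bbaded')
  8 → (2, 'bbdcebcaabeabbaded')
  9 → (7, 'bcaabeabbaded')
  10 → (3, 'bdcebcaabeabbaded')
  11 → (11, 'beabbaded')
  12 → (8, 'caabeabbaded')
  13 → (5, 'cebcaabeabbaded')
  14 → (19, 'd')
  15 → (4, 'dcebcaabeabbaded')
  16 → (17, 'ded')
  17 → (12, 'eabbaded')
  18 → (6, 'ebcaabeabbaded')
  19 → (18, 'ed')

[9, 13, 1, 10, 16, 0, 15, 14, 2, 7, 3, 11, 8, 5, 19, 4, 17, 12, 6, 18]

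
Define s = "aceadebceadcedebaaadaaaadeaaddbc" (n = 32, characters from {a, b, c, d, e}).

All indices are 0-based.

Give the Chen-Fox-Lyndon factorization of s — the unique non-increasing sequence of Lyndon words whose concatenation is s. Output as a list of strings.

["aceadebceadcedeb", "aaad", "aaaadeaaddbc"]

emit factor 1: 'aceadebceadcedeb' (i=0, period=16)
emit factor 2: 'aaad' (i=16, period=4)
emit factor 3: 'aaaadeaaddbc' (i=20, period=12)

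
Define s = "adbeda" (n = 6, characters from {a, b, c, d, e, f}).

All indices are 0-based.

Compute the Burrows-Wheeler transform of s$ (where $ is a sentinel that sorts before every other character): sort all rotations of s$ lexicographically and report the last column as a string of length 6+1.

ad$deab

rank  rotation last
    0  $adbeda  a
    1  a$adbed  d
    2  adbeda$  $
    3  beda$ad  d
    4  da$adbe  e
    5  dbeda$a  a
    6  eda$adb  b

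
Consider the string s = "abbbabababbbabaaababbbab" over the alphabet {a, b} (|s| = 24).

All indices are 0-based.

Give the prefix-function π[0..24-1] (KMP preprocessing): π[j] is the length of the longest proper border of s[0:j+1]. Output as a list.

π[0] = 0
j=1 s[j]='b': π[1]=0 (border '')
j=2 s[j]='b': π[2]=0 (border '')
j=3 s[j]='b': π[3]=0 (border '')
j=4 s[j]='a': π[4]=1 (border 'a')
j=5 s[j]='b': π[5]=2 (border 'ab')
j=6 s[j]='a': k: 2→0; π[6]=1 (border 'a')
j=7 s[j]='b': π[7]=2 (border 'ab')
j=8 s[j]='a': k: 2→0; π[8]=1 (border 'a')
j=9 s[j]='b': π[9]=2 (border 'ab')
j=10 s[j]='b': π[10]=3 (border 'abb')
j=11 s[j]='b': π[11]=4 (border 'abbb')
j=12 s[j]='a': π[12]=5 (border 'abbba')
j=13 s[j]='b': π[13]=6 (border 'abbbab')
j=14 s[j]='a': π[14]=7 (border 'abbbaba')
j=15 s[j]='a': k: 7→1→0; π[15]=1 (border 'a')
j=16 s[j]='a': k: 1→0; π[16]=1 (border 'a')
j=17 s[j]='b': π[17]=2 (border 'ab')
j=18 s[j]='a': k: 2→0; π[18]=1 (border 'a')
j=19 s[j]='b': π[19]=2 (border 'ab')
j=20 s[j]='b': π[20]=3 (border 'abb')
j=21 s[j]='b': π[21]=4 (border 'abbb')
j=22 s[j]='a': π[22]=5 (border 'abbba')
j=23 s[j]='b': π[23]=6 (border 'abbbab')

[0, 0, 0, 0, 1, 2, 1, 2, 1, 2, 3, 4, 5, 6, 7, 1, 1, 2, 1, 2, 3, 4, 5, 6]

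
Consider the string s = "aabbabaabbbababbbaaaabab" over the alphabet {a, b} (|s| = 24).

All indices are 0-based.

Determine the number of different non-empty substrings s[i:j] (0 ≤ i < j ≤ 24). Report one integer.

237

rank | idx | suffix
   0 |  17 | aaaabab
   1 |  18 | aaabab
   2 |  19 | aabab
   3 |   0 | aabbabaabbbababbbaaaabab
   4 |   6 | aabbbababbbaaaabab
   5 |  22 | ab
   6 |   4 | abaabbbababbbaaaabab
   7 |  20 | abab
   8 |  11 | ababbbaaaabab
   9 |   1 | abbabaabbbababbbaaaabab
  10 |  13 | abbbaaaabab
  11 |   7 | abbbababbbaaaabab
  12 |  23 | b
  13 |  16 | baaaabab
  14 |   5 | baabbbababbbaaaabab
  15 |  21 | bab
  16 |   3 | babaabbbababbbaaaabab
  17 |  10 | bababbbaaaabab
  18 |  12 | babbbaaaabab
  19 |  15 | bbaaaabab
  20 |   2 | bbabaabbbababbbaaaabab
  21 |   9 | bbababbbaaaabab
  22 |  14 | bbbaaaabab
  23 |   8 | bbbababbbaaaabab

SA = [17, 18, 19, 0, 6, 22, 4, 20, 11, 1, 13, 7, 23, 16, 5, 21, 3, 10, 12, 15, 2, 9, 14, 8]
rank  pair      lcp
   1  s[17:],s[18:]  3  'aaa'
   2  s[18:],s[19:]  2  'aa'
   3  s[19:],s[0:]  3  'aab'
   4  s[0:],s[6:]  4  'aabb'
   5  s[6:],s[22:]  1  'a'
   6  s[22:],s[4:]  2  'ab'
   7  s[4:],s[20:]  3  'aba'
   8  s[20:],s[11:]  4  'abab'
   9  s[11:],s[1:]  2  'ab'
  10  s[1:],s[13:]  3  'abb'
  11  s[13:],s[7:]  5  'abbba'
  12  s[7:],s[23:]  0  ''
  13  s[23:],s[16:]  1  'b'
  14  s[16:],s[5:]  3  'baa'
  15  s[5:],s[21:]  2  'ba'
  16  s[21:],s[3:]  3  'bab'
  17  s[3:],s[10:]  4  'baba'
  18  s[10:],s[12:]  3  'bab'
  19  s[12:],s[15:]  1  'b'
  20  s[15:],s[2:]  3  'bba'
  21  s[2:],s[9:]  5  'bbaba'
  22  s[9:],s[14:]  2  'bb'
  23  s[14:],s[8:]  4  'bbba'

n(n+1)/2 = 24·25/2 = 300
Σ LCP = 0 + 3 + 2 + 3 + 4 + 1 + 2 + 3 + 4 + 2 + 3 + 5 + 0 + 1 + 3 + 2 + 3 + 4 + 3 + 1 + 3 + 5 + 2 + 4 = 63
distinct = 300 − 63 = 237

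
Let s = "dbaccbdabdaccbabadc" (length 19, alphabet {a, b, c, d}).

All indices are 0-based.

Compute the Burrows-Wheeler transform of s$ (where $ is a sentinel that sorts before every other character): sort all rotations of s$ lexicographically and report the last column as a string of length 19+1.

rank  rotation              last
    0  $dbaccbdabdaccbabadc  c
    1  abadc$dbaccbdabdaccb  b
    2  abdaccbabadc$dbaccbd  d
    3  accbabadc$dbaccbdabd  d
    4  accbdabdaccbabadc$db  b
    5  adc$dbaccbdabdaccbab  b
    6  babadc$dbaccbdabdacc  c
    7  baccbdabdaccbabadc$d  d
    8  badc$dbaccbdabdaccba  a
    9  bdabdaccbabadc$dbacc  c
   10  bdaccbabadc$dbaccbda  a
   11  c$dbaccbdabdaccbabad  d
   12  cbabadc$dbaccbdabdac  c
   13  cbdabdaccbabadc$dbac  c
   14  ccbabadc$dbaccbdabda  a
   15  ccbdabdaccbabadc$dba  a
   16  dabdaccbabadc$dbaccb  b
   17  daccbabadc$dbaccbdab  b
   18  dbaccbdabdaccbabadc$  $
   19  dc$dbaccbdabdaccbaba  a

cbddbbcdacadccaabb$a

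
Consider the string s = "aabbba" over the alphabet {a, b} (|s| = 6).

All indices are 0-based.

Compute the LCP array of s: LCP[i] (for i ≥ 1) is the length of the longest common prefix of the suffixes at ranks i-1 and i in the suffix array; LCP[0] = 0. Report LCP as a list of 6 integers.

[0, 1, 1, 0, 1, 2]

rank | idx | suffix
   0 |   5 | a
   1 |   0 | aabbba
   2 |   1 | abbba
   3 |   4 | ba
   4 |   3 | bba
   5 |   2 | bbba

SA = [5, 0, 1, 4, 3, 2]
[i] adj suffixes → lcp
  [1] 5/0 → 1 ('a')
  [2] 0/1 → 1 ('a')
  [3] 1/4 → 0 ('')
  [4] 4/3 → 1 ('b')
  [5] 3/2 → 2 ('bb')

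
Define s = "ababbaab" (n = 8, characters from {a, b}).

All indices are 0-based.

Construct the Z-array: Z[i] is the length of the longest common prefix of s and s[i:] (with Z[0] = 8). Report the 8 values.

Z[0]=8
i=1: fresh scan; Z[1]=0
i=2: fresh scan; Z[2]=2 extend→box=[2,4)
i=3: min(r-i=1, Z[1]=0)=0; Z[3]=0
i=4: fresh scan; Z[4]=0
i=5: fresh scan; Z[5]=1 extend→box=[5,6)
i=6: fresh scan; Z[6]=2 extend→box=[6,8)
i=7: min(r-i=1, Z[1]=0)=0; Z[7]=0

[8, 0, 2, 0, 0, 1, 2, 0]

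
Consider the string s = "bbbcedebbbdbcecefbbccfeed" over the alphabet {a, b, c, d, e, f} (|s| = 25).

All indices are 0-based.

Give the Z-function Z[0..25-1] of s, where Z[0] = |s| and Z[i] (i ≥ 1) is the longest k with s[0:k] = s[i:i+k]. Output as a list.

[25, 2, 1, 0, 0, 0, 0, 3, 2, 1, 0, 1, 0, 0, 0, 0, 0, 2, 1, 0, 0, 0, 0, 0, 0]

Z[0]=25
i=1: fresh scan; Z[1]=2 grow→box=[1,3)
i=2: min(r-i=1, Z[1]=2)=1; Z[2]=1
i=3: fresh scan; Z[3]=0
i=4: fresh scan; Z[4]=0
i=5: fresh scan; Z[5]=0
i=6: fresh scan; Z[6]=0
i=7: fresh scan; Z[7]=3 grow→box=[7,10)
i=8: min(r-i=2, Z[1]=2)=2; Z[8]=2
i=9: min(r-i=1, Z[2]=1)=1; Z[9]=1
i=10: fresh scan; Z[10]=0
i=11: fresh scan; Z[11]=1 grow→box=[11,12)
i=12: fresh scan; Z[12]=0
i=13: fresh scan; Z[13]=0
i=14: fresh scan; Z[14]=0
i=15: fresh scan; Z[15]=0
i=16: fresh scan; Z[16]=0
i=17: fresh scan; Z[17]=2 grow→box=[17,19)
i=18: min(r-i=1, Z[1]=2)=1; Z[18]=1
i=19: fresh scan; Z[19]=0
i=20: fresh scan; Z[20]=0
i=21: fresh scan; Z[21]=0
i=22: fresh scan; Z[22]=0
i=23: fresh scan; Z[23]=0
i=24: fresh scan; Z[24]=0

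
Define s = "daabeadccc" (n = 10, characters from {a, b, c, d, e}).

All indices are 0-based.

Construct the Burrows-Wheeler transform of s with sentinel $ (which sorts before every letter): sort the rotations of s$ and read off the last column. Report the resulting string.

rank  rotation     last
    0  $daabeadccc  c
    1  aabeadccc$d  d
    2  abeadccc$da  a
    3  adccc$daabe  e
    4  beadccc$daa  a
    5  c$daabeadcc  c
    6  cc$daabeadc  c
    7  ccc$daabead  d
    8  daabeadccc$  $
    9  dccc$daabea  a
   10  eadccc$daab  b

cdaeaccd$ab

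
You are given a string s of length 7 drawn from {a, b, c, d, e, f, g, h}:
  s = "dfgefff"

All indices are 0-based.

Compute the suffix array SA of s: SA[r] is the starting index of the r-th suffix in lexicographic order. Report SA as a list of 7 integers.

rank→(start, suffix):
  0 → (0, 'dfgefff')
  1 → (3, 'efff')
  2 → (6, 'f')
  3 → (5, 'ff')
  4 → (4, 'fff')
  5 → (1, 'fgefff')
  6 → (2, 'gefff')

[0, 3, 6, 5, 4, 1, 2]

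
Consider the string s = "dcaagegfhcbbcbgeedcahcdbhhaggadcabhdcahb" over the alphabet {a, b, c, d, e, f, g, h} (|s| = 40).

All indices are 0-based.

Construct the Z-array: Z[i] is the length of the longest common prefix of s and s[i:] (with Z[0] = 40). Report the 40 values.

Z[0]=40
i=1: outside box; Z[1]=0
i=2: outside box; Z[2]=0
i=3: outside box; Z[3]=0
i=4: outside box; Z[4]=0
i=5: outside box; Z[5]=0
i=6: outside box; Z[6]=0
i=7: outside box; Z[7]=0
i=8: outside box; Z[8]=0
i=9: outside box; Z[9]=0
i=10: outside box; Z[10]=0
i=11: outside box; Z[11]=0
i=12: outside box; Z[12]=0
i=13: outside box; Z[13]=0
i=14: outside box; Z[14]=0
i=15: outside box; Z[15]=0
i=16: outside box; Z[16]=0
i=17: outside box; Z[17]=3 extend→box=[17,20)
i=18: min(r-i=2, Z[1]=0)=0; Z[18]=0
i=19: min(r-i=1, Z[2]=0)=0; Z[19]=0
i=20: outside box; Z[20]=0
i=21: outside box; Z[21]=0
i=22: outside box; Z[22]=1 extend→box=[22,23)
i=23: outside box; Z[23]=0
i=24: outside box; Z[24]=0
i=25: outside box; Z[25]=0
i=26: outside box; Z[26]=0
i=27: outside box; Z[27]=0
i=28: outside box; Z[28]=0
i=29: outside box; Z[29]=0
i=30: outside box; Z[30]=3 extend→box=[30,33)
i=31: min(r-i=2, Z[1]=0)=0; Z[31]=0
i=32: min(r-i=1, Z[2]=0)=0; Z[32]=0
i=33: outside box; Z[33]=0
i=34: outside box; Z[34]=0
i=35: outside box; Z[35]=3 extend→box=[35,38)
i=36: min(r-i=2, Z[1]=0)=0; Z[36]=0
i=37: min(r-i=1, Z[2]=0)=0; Z[37]=0
i=38: outside box; Z[38]=0
i=39: outside box; Z[39]=0

[40, 0, 0, 0, 0, 0, 0, 0, 0, 0, 0, 0, 0, 0, 0, 0, 0, 3, 0, 0, 0, 0, 1, 0, 0, 0, 0, 0, 0, 0, 3, 0, 0, 0, 0, 3, 0, 0, 0, 0]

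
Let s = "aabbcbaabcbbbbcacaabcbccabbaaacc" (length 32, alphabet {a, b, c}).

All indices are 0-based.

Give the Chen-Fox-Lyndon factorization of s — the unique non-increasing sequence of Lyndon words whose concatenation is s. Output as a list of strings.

["aabbcbaabcbbbbcacaabcbccabb", "aaacc"]

emit factor 1: 'aabbcbaabcbbbbcacaabcbccabb' (i=0, period=27)
emit factor 2: 'aaacc' (i=27, period=5)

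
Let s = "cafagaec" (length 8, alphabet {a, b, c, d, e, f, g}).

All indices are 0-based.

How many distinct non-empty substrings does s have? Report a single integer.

33

sorted suffixes:
  #0 SA[0]=5  'aec'
  #1 SA[1]=1  'afagaec'
  #2 SA[2]=3  'agaec'
  #3 SA[3]=7  'c'
  #4 SA[4]=0  'cafagaec'
  #5 SA[5]=6  'ec'
  #6 SA[6]=2  'fagaec'
  #7 SA[7]=4  'gaec'

SA = [5, 1, 3, 7, 0, 6, 2, 4]
rank  pair      lcp
   1  s[5:],s[1:]  1  'a'
   2  s[1:],s[3:]  1  'a'
   3  s[3:],s[7:]  0  ''
   4  s[7:],s[0:]  1  'c'
   5  s[0:],s[6:]  0  ''
   6  s[6:],s[2:]  0  ''
   7  s[2:],s[4:]  0  ''

n(n+1)/2 = 8·9/2 = 36
Σ LCP = 0 + 1 + 1 + 0 + 1 + 0 + 0 + 0 = 3
distinct = 36 − 3 = 33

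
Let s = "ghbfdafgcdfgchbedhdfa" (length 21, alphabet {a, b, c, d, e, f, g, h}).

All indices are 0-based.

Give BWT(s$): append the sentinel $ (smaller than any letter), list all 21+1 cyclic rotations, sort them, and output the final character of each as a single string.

afdhhggfhcebdbadff$cgd

rank  rotation                last
    0  $ghbfdafgcdfgchbedhdfa  a
    1  a$ghbfdafgcdfgchbedhdf  f
    2  afgcdfgchbedhdfa$ghbfd  d
    3  bedhdfa$ghbfdafgcdfgch  h
    4  bfdafgcdfgchbedhdfa$gh  h
    5  cdfgchbedhdfa$ghbfdafg  g
    6  chbedhdfa$ghbfdafgcdfg  g
    7  dafgcdfgchbedhdfa$ghbf  f
    8  dfa$ghbfdafgcdfgchbedh  h
    9  dfgchbedhdfa$ghbfdafgc  c
   10  dhdfa$ghbfdafgcdfgchbe  e
   11  edhdfa$ghbfdafgcdfgchb  b
   12  fa$ghbfdafgcdfgchbedhd  d
   13  fdafgcdfgchbedhdfa$ghb  b
   14  fgcdfgchbedhdfa$ghbfda  a
   15  fgchbedhdfa$ghbfdafgcd  d
   16  gcdfgchbedhdfa$ghbfdaf  f
   17  gchbedhdfa$ghbfdafgcdf  f
   18  ghbfdafgcdfgchbedhdfa$  $
   19  hbedhdfa$ghbfdafgcdfgc  c
   20  hbfdafgcdfgchbedhdfa$g  g
   21  hdfa$ghbfdafgcdfgchbed  d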